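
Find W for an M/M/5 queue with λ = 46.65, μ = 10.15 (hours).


a = 4.5961; ρ = 0.9192; P₀ = 0.003810
Lq = P₀·a^c·ρ/(c!(1−ρ)²) = 9.17022
Wq = Lq/λ = 9.17022/46.65 = 0.19658 hr
W = Wq + 1/μ = 0.19658 + 0.09852 = 0.29510 hr

Final: 0.29510 hr


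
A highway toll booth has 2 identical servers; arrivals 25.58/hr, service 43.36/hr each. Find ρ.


ρ = λ/(cμ) = 25.58/(2·43.36) = 25.58/86.72 = 0.2950

Final: 0.2950


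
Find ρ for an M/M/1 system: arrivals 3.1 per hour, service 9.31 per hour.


ρ = λ/μ = 3.1/9.31 = 0.3330

Final: 0.3330


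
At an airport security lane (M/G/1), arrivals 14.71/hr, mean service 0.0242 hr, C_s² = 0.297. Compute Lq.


ρ = λ·E[S] = 14.71·0.0242 = 0.3560
Lq = ρ²(1+C_s²)/(2(1−ρ)) = 0.1267·(1+0.297)/(2·0.6440)
= 0.1267·1.2970/1.2880 = 0.12761

Final: 0.12761


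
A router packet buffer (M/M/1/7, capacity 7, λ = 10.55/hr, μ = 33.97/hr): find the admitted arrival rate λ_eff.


ρ = 0.3106; P_K = (1−ρ)ρ^7/(1−ρ^8) = 0.0001921
λ_eff = λ(1 − P_K) = 10.55·(1 − 0.0001921) = 10.55·0.999808 = 10.5480 /hr

Final: 10.5480 /hr


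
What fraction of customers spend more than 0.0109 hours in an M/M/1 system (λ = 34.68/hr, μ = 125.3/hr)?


W ~ Exponential(μ−λ) for M/M/1.
μ − λ = 125.3 − 34.68 = 90.6200
P(W > t) = e^{−(μ−λ)t} = e^{−0.9878} = 0.372411

Final: 0.372411


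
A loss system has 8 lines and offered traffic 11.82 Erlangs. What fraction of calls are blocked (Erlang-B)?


B(c,a) = (a^c/c!) / Σ_{k=0}^{c} a^k/k!
a^8/8! = 9449.727585
Σ terms (k=0..8): 1.00000 + 11.82000 + 69.85620 + 275.23343 + 813.31478 + 1922.67614 + 3787.67199 + 6395.75471 + 9449.72758 = 22727.054837
B = 9449.727585/22727.054837 = 0.415792

Final: 0.415792


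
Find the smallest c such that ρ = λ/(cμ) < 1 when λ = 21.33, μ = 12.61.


Stability requires cμ > λ ⇔ c > λ/μ.
λ/μ = 21.33/12.61 = 1.6915
Minimum integer c = ⌊1.6915⌋ + 1 = 2
Check: 2·12.61 = 25.22 > 21.33, while 1·12.61 = 12.61 ≤ 21.33

Final: 2 servers


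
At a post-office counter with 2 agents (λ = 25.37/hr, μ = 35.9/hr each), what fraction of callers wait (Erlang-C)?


a = λ/μ = 0.7067; ρ = a/2 = 0.3533
P₀ = 0.477822 (from M/M/c formula)
C(c,a) = [a^c/(c!(1−ρ))]·P₀ = [0.49940/(2·0.6467)]·0.477822
= 0.38614·0.477822 = 0.184508

Final: 0.184508


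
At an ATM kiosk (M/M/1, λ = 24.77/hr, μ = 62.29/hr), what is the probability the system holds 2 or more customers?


ρ = 24.77/62.29 = 0.3977
P(N ≥ n) = ρ^n = 0.3977^2 = 0.158130

Final: 0.158130


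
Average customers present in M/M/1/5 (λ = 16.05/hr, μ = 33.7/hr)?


ρ = 16.05/33.7 = 0.4763
L = ρ[1 − (K+1)ρ^K + Kρ^(K+1)] / [(1−ρ)(1−ρ^(K+1))]
Numerator: 0.4763·(1 − 6·0.024503 + 5·0.011670) = 0.434031
Denominator: (0.5237)·(0.988330) = 0.517627
L = 0.434031/0.517627 = 0.8385

Final: 0.8385


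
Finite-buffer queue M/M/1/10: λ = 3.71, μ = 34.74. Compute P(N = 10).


ρ = λ/μ = 3.71/34.74 = 0.1068
P_K = (1−ρ)ρ^K/(1−ρ^(K+1)) = (0.8932·1.929e-10)/(1 − 2.061e-11)
= 1.723e-10/1.000000 = 1.723e-10

Final: 1.723e-10


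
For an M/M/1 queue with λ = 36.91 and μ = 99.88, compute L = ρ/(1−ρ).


ρ = λ/μ = 36.91/99.88 = 0.3695
L = ρ/(1−ρ) = 0.3695/(1 − 0.3695) = 0.3695/0.6305 = 0.5862

Final: 0.5862


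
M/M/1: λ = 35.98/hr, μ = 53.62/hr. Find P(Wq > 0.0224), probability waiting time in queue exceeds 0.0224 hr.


ρ = 35.98/53.62 = 0.6710
P(Wq > t) = ρ·e^{−(μ−λ)t} = 0.6710·e^{−0.3951}
= 0.6710·0.673588 = 0.451990

Final: 0.451990


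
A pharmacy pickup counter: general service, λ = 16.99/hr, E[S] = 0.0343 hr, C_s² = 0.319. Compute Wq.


ρ = λ·E[S] = 16.99·0.0343 = 0.5828
E[S²] = E[S]²(1+C_s²) = 0.0343²·(1+0.319) = 0.001552
Wq = λ·E[S²]/(2(1−ρ)) = 16.99·0.001552/(2·0.4172) = 0.03159 hr

Final: 0.03159 hr


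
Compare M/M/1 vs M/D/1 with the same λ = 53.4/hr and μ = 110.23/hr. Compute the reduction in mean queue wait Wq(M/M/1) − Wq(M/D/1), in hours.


ρ = 53.4/110.23 = 0.4844
Wq(M/M/1) = ρ/(μ−λ) = 0.4844/56.83 = 0.008524 hr
Wq(M/D/1) = ρ/(2(μ−λ)) = 0.004262 hr
Savings = 0.008524 − 0.004262 = 0.004262 hr

Final: 0.004262 hr


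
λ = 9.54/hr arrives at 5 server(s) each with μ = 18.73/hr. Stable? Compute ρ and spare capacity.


Total capacity cμ = 5·18.73 = 93.65/hr
ρ = λ/(cμ) = 9.54/93.65 = 0.1019
Stable ⇔ ρ < 1: YES
Spare capacity = cμ − λ = 93.65 − 9.54 = 84.11/hr

Final: ρ = 0.1019; stable; margin = 84.11/hr


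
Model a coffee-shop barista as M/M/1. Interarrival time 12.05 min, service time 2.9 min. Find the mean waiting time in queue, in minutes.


λ = 60/12.05 = 4.9793 /hr
μ = 60/2.9 = 20.6897 /hr
ρ = λ/μ = 4.9793/20.6897 = 0.2407
Wq = ρ/(μ−λ) = 0.2407/(20.6897−4.9793) = 0.01532 hr
In minutes: 0.01532·60 = 0.9191 min

Final: 0.9191 min


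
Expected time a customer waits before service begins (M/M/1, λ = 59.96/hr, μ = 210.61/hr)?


ρ = 59.96/210.61 = 0.2847
Wq = ρ/(μ−λ) = 0.2847/(210.61 − 59.96) = 0.2847/150.65 = 0.001890 hr

Final: 0.001890 hr


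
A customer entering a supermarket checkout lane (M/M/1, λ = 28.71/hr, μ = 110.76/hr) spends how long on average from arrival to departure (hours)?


W = 1/(μ−λ) = 1/(110.76 − 28.71) = 1/82.05 = 0.01219 hr

Final: 0.01219 hr


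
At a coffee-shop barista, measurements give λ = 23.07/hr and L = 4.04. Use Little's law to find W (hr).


W = L/λ = 4.04/23.07 = 0.1751 hr

Final: 0.1751 hr


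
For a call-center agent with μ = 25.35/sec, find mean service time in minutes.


Mean service time = 1/μ = 1/25.35 second = 0.03945 second
In minutes: 0.03945 × 0.0166667 = 0.0006575 min

Final: 0.0006575 min


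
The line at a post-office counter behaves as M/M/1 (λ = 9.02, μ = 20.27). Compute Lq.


ρ = 9.02/20.27 = 0.4450
Lq = ρ²/(1−ρ) = 0.1980/0.5550 = 0.3568

Final: 0.3568


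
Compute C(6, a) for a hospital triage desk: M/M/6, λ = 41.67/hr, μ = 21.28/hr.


a = λ/μ = 1.9582; ρ = a/6 = 0.3264
P₀ = 0.140932 (from M/M/c formula)
C(c,a) = [a^c/(c!(1−ρ))]·P₀ = [56.37821/(720·0.6736)]·0.140932
= 0.11624·0.140932 = 0.016382

Final: 0.016382


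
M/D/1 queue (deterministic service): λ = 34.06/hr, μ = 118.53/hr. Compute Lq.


ρ = 34.06/118.53 = 0.2874
M/D/1: Lq = ρ²/(2(1−ρ)) = 0.08257/(2·0.7126) = 0.05793

Final: 0.05793


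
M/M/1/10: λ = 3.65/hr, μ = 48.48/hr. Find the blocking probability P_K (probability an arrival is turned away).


ρ = λ/μ = 3.65/48.48 = 0.07529
P_K = (1−ρ)ρ^K/(1−ρ^(K+1)) = (0.9247·5.852e-12)/(1 − 4.406e-13)
= 5.411e-12/1.000000 = 5.411e-12

Final: 5.411e-12


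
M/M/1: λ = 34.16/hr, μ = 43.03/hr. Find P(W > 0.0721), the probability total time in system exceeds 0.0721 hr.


W ~ Exponential(μ−λ) for M/M/1.
μ − λ = 43.03 − 34.16 = 8.8700
P(W > t) = e^{−(μ−λ)t} = e^{−0.6395} = 0.527542

Final: 0.527542


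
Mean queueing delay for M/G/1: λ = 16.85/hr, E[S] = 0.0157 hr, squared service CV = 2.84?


ρ = λ·E[S] = 16.85·0.0157 = 0.2645
E[S²] = E[S]²(1+C_s²) = 0.0157²·(1+2.84) = 0.0009465
Wq = λ·E[S²]/(2(1−ρ)) = 16.85·0.0009465/(2·0.7355) = 0.01084 hr

Final: 0.01084 hr


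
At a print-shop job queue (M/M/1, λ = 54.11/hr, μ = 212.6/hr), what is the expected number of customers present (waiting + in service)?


ρ = λ/μ = 54.11/212.6 = 0.2545
L = ρ/(1−ρ) = 0.2545/(1 − 0.2545) = 0.2545/0.7455 = 0.3414

Final: 0.3414


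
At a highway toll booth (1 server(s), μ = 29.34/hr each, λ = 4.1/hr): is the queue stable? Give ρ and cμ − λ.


Total capacity cμ = 1·29.34 = 29.34/hr
ρ = λ/(cμ) = 4.1/29.34 = 0.1397
Stable ⇔ ρ < 1: YES
Spare capacity = cμ − λ = 29.34 − 4.1 = 25.24/hr

Final: ρ = 0.1397; stable; margin = 25.24/hr


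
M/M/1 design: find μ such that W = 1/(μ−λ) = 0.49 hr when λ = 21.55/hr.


W = 1/(μ−λ) ⇒ μ − λ = 1/W = 1/0.49 = 2.0408
μ = λ + 1/W = 21.55 + 2.0408 = 23.5908 per hr

Final: 23.5908 /hr


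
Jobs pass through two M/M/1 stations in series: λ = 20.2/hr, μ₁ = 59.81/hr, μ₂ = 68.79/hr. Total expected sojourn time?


Each node sees arrival rate λ = 20.2/hr (tandem ⇒ throughput preserved).
W₁ = 1/(μ₁−λ) = 1/(59.81−20.2) = 0.02525 hr
W₂ = 1/(μ₂−λ) = 1/(68.79−20.2) = 0.02058 hr
W_total = W₁ + W₂ = 0.02525 + 0.02058 = 0.04583 hr

Final: 0.04583 hr


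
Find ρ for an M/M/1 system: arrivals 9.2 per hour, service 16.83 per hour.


ρ = λ/μ = 9.2/16.83 = 0.5466

Final: 0.5466


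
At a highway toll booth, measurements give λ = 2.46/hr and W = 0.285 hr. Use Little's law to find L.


L = λW = 2.46·0.285 = 0.7011

Final: 0.7011


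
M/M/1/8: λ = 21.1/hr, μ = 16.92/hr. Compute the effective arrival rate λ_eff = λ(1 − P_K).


ρ = 1.2470; P_K = (1−ρ)ρ^8/(1−ρ^9) = 0.229582
λ_eff = λ(1 − P_K) = 21.1·(1 − 0.229582) = 21.1·0.770418 = 16.2558 /hr

Final: 16.2558 /hr


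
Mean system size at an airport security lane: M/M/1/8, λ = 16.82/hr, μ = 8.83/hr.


ρ = 16.82/8.83 = 1.9049
L = ρ[1 − (K+1)ρ^K + Kρ^(K+1)] / [(1−ρ)(1−ρ^(K+1))]
Numerator: 1.9049·(1 − 9·173.349384 + 8·330.208000) = 2062.058746
Denominator: (-0.9049)·(-329.208000) = 297.890365
L = 2062.058746/297.890365 = 6.9222

Final: 6.9222


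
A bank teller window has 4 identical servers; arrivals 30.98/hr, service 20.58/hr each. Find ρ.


ρ = λ/(cμ) = 30.98/(4·20.58) = 30.98/82.32 = 0.3763

Final: 0.3763


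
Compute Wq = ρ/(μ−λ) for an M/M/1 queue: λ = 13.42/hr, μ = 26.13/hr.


ρ = 13.42/26.13 = 0.5136
Wq = ρ/(μ−λ) = 0.5136/(26.13 − 13.42) = 0.5136/12.71 = 0.04041 hr

Final: 0.04041 hr


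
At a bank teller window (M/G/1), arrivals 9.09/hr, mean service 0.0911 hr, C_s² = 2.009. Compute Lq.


ρ = λ·E[S] = 9.09·0.0911 = 0.8281
Lq = ρ²(1+C_s²)/(2(1−ρ)) = 0.6857·(1+2.009)/(2·0.1719)
= 0.6857·3.0090/0.3438 = 6.00176

Final: 6.00176


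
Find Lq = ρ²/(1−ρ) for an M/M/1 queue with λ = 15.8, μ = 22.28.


ρ = 15.8/22.28 = 0.7092
Lq = ρ²/(1−ρ) = 0.5029/0.2908 = 1.7291

Final: 1.7291


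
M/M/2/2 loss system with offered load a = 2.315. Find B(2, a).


B(c,a) = (a^c/c!) / Σ_{k=0}^{c} a^k/k!
a^2/2! = 2.679612
Σ terms (k=0..2): 1.00000 + 2.31500 + 2.67961 = 5.994612
B = 2.679612/5.994612 = 0.447003

Final: 0.447003


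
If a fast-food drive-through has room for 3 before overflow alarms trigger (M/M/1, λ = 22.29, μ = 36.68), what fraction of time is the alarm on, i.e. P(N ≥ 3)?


ρ = 22.29/36.68 = 0.6077
P(N ≥ n) = ρ^n = 0.6077^3 = 0.224410

Final: 0.224410


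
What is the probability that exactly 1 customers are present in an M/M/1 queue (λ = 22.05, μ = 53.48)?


ρ = 22.05/53.48 = 0.4123
P_n = (1−ρ)·ρ^n = (1 − 0.4123)·0.4123^1 = 0.5877·0.412304 = 0.242309

Final: 0.242309


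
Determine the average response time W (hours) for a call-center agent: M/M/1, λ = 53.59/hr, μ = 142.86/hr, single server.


W = 1/(μ−λ) = 1/(142.86 − 53.59) = 1/89.27 = 0.01120 hr

Final: 0.01120 hr


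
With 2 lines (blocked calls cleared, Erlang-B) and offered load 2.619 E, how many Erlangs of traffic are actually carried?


B(2,2.619) = 0.486563 (Erlang-B)
Carried load = a(1 − B) = 2.619·(1 − 0.486563) = 2.619·0.513437 = 1.3447 E

Final: 1.3447 Erlangs


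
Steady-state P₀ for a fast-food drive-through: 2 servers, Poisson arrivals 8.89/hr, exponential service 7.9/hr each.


a = λ/μ = 8.89/7.9 = 1.1253; ρ = a/c = 0.5627
Σ_{k=0}^{1} a^k/k! (terms k=0..1) = 1.00000 + 1.12532 = 2.12532
Tail: a^2/(2!(1−ρ)) = 1.26634/(2·0.4373) = 1.44777
P₀ = 1/(2.12532 + 1.44777) = 1/3.57308 = 0.279870

Final: 0.279870


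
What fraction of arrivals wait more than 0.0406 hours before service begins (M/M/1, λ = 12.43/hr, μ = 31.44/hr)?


ρ = 12.43/31.44 = 0.3954
P(Wq > t) = ρ·e^{−(μ−λ)t} = 0.3954·e^{−0.7718}
= 0.3954·0.462178 = 0.182725

Final: 0.182725


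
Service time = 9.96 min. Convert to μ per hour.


μ = 1/(service time) in consistent units.
1 hour = 60 min, so μ = 60/9.96 = 6.0241 per hour

Final: 6.0241 /hr


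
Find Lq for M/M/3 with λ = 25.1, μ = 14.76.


a = λ/μ = 1.7005; ρ = a/3 = 0.5668
P₀ = 0.165599
Lq = P₀·a^c·ρ / (c!·(1−ρ)²) = 0.165599·4.91770·0.5668/(6·0.18762)
= 0.41007

Final: 0.41007


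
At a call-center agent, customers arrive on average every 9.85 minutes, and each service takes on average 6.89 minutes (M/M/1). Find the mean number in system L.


λ = 60/9.85 = 6.0914 /hr
μ = 60/6.89 = 8.7083 /hr
ρ = λ/μ = 6.0914/8.7083 = 0.6995
L = ρ/(1−ρ) = 0.6995/0.3005 = 2.3277

Final: 2.3277


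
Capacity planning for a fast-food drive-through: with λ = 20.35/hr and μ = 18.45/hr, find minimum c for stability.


Stability requires cμ > λ ⇔ c > λ/μ.
λ/μ = 20.35/18.45 = 1.1030
Minimum integer c = ⌊1.1030⌋ + 1 = 2
Check: 2·18.45 = 36.90 > 20.35, while 1·18.45 = 18.45 ≤ 20.35

Final: 2 servers


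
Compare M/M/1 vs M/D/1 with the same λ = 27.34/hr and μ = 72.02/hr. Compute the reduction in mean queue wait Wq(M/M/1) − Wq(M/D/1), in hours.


ρ = 27.34/72.02 = 0.3796
Wq(M/M/1) = ρ/(μ−λ) = 0.3796/44.68 = 0.008496 hr
Wq(M/D/1) = ρ/(2(μ−λ)) = 0.004248 hr
Savings = 0.008496 − 0.004248 = 0.004248 hr

Final: 0.004248 hr


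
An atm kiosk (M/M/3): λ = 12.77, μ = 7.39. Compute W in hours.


a = 1.7280; ρ = 0.5760; P₀ = 0.160018
Lq = P₀·a^c·ρ/(c!(1−ρ)²) = 0.44092
Wq = Lq/λ = 0.44092/12.77 = 0.03453 hr
W = Wq + 1/μ = 0.03453 + 0.13532 = 0.16985 hr

Final: 0.16985 hr


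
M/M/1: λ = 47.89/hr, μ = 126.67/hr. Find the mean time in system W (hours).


W = 1/(μ−λ) = 1/(126.67 − 47.89) = 1/78.78 = 0.01269 hr

Final: 0.01269 hr


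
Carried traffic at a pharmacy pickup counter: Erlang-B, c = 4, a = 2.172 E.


B(4,2.172) = 0.113560 (Erlang-B)
Carried load = a(1 − B) = 2.172·(1 − 0.113560) = 2.172·0.886440 = 1.9253 E

Final: 1.9253 Erlangs


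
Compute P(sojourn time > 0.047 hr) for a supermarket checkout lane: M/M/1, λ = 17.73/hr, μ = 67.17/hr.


W ~ Exponential(μ−λ) for M/M/1.
μ − λ = 67.17 − 17.73 = 49.4400
P(W > t) = e^{−(μ−λ)t} = e^{−2.3237} = 0.097913

Final: 0.097913


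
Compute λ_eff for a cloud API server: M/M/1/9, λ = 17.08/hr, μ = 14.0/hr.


ρ = 1.2200; P_K = (1−ρ)ρ^9/(1−ρ^10) = 0.208930
λ_eff = λ(1 − P_K) = 17.08·(1 − 0.208930) = 17.08·0.791070 = 13.5115 /hr

Final: 13.5115 /hr


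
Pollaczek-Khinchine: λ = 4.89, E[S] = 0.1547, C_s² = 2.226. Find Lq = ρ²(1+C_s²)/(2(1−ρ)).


ρ = λ·E[S] = 4.89·0.1547 = 0.7565
Lq = ρ²(1+C_s²)/(2(1−ρ)) = 0.5723·(1+2.226)/(2·0.2435)
= 0.5723·3.2260/0.4870 = 3.79056

Final: 3.79056


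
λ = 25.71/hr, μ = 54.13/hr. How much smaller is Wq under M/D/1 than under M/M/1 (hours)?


ρ = 25.71/54.13 = 0.4750
Wq(M/M/1) = ρ/(μ−λ) = 0.4750/28.42 = 0.01671 hr
Wq(M/D/1) = ρ/(2(μ−λ)) = 0.008356 hr
Savings = 0.01671 − 0.008356 = 0.008356 hr

Final: 0.008356 hr


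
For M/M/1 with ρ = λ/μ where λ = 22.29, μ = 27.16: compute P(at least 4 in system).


ρ = 22.29/27.16 = 0.8207
P(N ≥ n) = ρ^n = 0.8207^4 = 0.453650

Final: 0.453650


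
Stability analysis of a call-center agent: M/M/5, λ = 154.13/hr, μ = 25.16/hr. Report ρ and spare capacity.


Total capacity cμ = 5·25.16 = 125.80/hr
ρ = λ/(cμ) = 154.13/125.80 = 1.2252
Stable ⇔ ρ < 1: NO
Spare capacity = cμ − λ = 125.80 − 154.13 = -28.33/hr

Final: ρ = 1.2252; unstable; margin = -28.33/hr


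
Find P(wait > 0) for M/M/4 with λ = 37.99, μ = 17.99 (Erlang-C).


a = λ/μ = 2.1117; ρ = a/4 = 0.5279
P₀ = 0.115391 (from M/M/c formula)
C(c,a) = [a^c/(c!(1−ρ))]·P₀ = [19.88623/(24·0.4721)]·0.115391
= 1.75524·0.115391 = 0.202539

Final: 0.202539


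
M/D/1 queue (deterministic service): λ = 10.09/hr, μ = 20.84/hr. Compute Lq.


ρ = 10.09/20.84 = 0.4842
M/D/1: Lq = ρ²/(2(1−ρ)) = 0.2344/(2·0.5158) = 0.22722

Final: 0.22722


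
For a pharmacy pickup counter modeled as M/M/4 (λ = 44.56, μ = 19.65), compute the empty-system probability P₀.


a = λ/μ = 44.56/19.65 = 2.2677; ρ = a/c = 0.5669
Σ_{k=0}^{3} a^k/k! (terms k=0..3) = 1.00000 + 2.26768 + 2.57120 + 1.94355 = 7.78244
Tail: a^4/(4!(1−ρ)) = 26.44420/(24·0.4331) = 2.54421
P₀ = 1/(7.78244 + 2.54421) = 1/10.32664 = 0.096837

Final: 0.096837


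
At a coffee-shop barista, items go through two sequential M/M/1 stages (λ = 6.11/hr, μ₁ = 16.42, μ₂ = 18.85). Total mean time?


Each node sees arrival rate λ = 6.11/hr (tandem ⇒ throughput preserved).
W₁ = 1/(μ₁−λ) = 1/(16.42−6.11) = 0.09699 hr
W₂ = 1/(μ₂−λ) = 1/(18.85−6.11) = 0.07849 hr
W_total = W₁ + W₂ = 0.09699 + 0.07849 = 0.17549 hr

Final: 0.17549 hr


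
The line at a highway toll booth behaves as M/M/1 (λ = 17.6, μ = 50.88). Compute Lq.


ρ = 17.6/50.88 = 0.3459
Lq = ρ²/(1−ρ) = 0.1197/0.6541 = 0.1829

Final: 0.1829


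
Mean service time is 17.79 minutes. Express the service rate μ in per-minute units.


μ = 1/(service time) in consistent units.
1 minute = 1 min, so μ = 1/17.79 = 0.05621 per minute

Final: 0.05621 /min


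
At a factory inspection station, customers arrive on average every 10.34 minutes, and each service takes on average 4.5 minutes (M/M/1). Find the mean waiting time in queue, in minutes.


λ = 60/10.34 = 5.8027 /hr
μ = 60/4.5 = 13.3333 /hr
ρ = λ/μ = 5.8027/13.3333 = 0.4352
Wq = ρ/(μ−λ) = 0.4352/(13.3333−5.8027) = 0.05779 hr
In minutes: 0.05779·60 = 3.467 min

Final: 3.467 min


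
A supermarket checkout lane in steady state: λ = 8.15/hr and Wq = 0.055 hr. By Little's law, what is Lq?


Lq = λWq = 8.15·0.055 = 0.4483

Final: 0.4483


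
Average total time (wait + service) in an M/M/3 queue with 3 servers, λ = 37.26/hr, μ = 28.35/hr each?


a = 1.3143; ρ = 0.4381; P₀ = 0.259650
Lq = P₀·a^c·ρ/(c!(1−ρ)²) = 0.13632
Wq = Lq/λ = 0.13632/37.26 = 0.003659 hr
W = Wq + 1/μ = 0.003659 + 0.03527 = 0.03893 hr

Final: 0.03893 hr


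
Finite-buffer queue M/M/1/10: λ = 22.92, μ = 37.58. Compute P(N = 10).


ρ = λ/μ = 22.92/37.58 = 0.6099
P_K = (1−ρ)ρ^K/(1−ρ^(K+1)) = (0.3901·0.007122)/(1 − 0.004343)
= 0.002778/0.995657 = 0.002790

Final: 0.002790


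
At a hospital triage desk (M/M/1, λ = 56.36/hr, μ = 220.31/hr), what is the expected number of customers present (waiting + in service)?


ρ = λ/μ = 56.36/220.31 = 0.2558
L = ρ/(1−ρ) = 0.2558/(1 − 0.2558) = 0.2558/0.7442 = 0.3438

Final: 0.3438


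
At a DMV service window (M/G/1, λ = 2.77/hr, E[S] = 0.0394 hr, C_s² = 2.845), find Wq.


ρ = λ·E[S] = 2.77·0.0394 = 0.1091
E[S²] = E[S]²(1+C_s²) = 0.0394²·(1+2.845) = 0.005969
Wq = λ·E[S²]/(2(1−ρ)) = 2.77·0.005969/(2·0.8909) = 0.009280 hr

Final: 0.009280 hr


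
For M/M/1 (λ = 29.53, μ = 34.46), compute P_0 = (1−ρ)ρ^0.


ρ = 29.53/34.46 = 0.8569
P_n = (1−ρ)·ρ^n = (1 − 0.8569)·0.8569^0 = 0.1431·1.000000 = 0.143064

Final: 0.143064


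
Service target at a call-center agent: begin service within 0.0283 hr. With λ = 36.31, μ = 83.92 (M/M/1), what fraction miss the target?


ρ = 36.31/83.92 = 0.4327
P(Wq > t) = ρ·e^{−(μ−λ)t} = 0.4327·e^{−1.3474}
= 0.4327·0.259925 = 0.112463

Final: 0.112463


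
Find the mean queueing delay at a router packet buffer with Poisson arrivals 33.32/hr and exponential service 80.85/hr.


ρ = 33.32/80.85 = 0.4121
Wq = ρ/(μ−λ) = 0.4121/(80.85 − 33.32) = 0.4121/47.53 = 0.008671 hr

Final: 0.008671 hr


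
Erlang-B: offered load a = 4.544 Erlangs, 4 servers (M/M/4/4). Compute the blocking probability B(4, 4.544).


B(c,a) = (a^c/c!) / Σ_{k=0}^{c} a^k/k!
a^4/4! = 17.764053
Σ terms (k=0..4): 1.00000 + 4.54400 + 10.32397 + 15.63737 + 17.76405 = 49.269391
B = 17.764053/49.269391 = 0.360549

Final: 0.360549


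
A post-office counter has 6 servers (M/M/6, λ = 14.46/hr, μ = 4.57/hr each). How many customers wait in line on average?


a = λ/μ = 3.1641; ρ = a/6 = 0.5274
P₀ = 0.041292
Lq = P₀·a^c·ρ / (c!·(1−ρ)²) = 0.041292·1003.48886·0.5274/(720·0.22340)
= 0.13585

Final: 0.13585


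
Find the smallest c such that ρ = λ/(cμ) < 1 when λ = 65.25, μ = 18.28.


Stability requires cμ > λ ⇔ c > λ/μ.
λ/μ = 65.25/18.28 = 3.5695
Minimum integer c = ⌊3.5695⌋ + 1 = 4
Check: 4·18.28 = 73.12 > 65.25, while 3·18.28 = 54.84 ≤ 65.25

Final: 4 servers


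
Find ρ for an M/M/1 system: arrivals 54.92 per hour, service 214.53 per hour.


ρ = λ/μ = 54.92/214.53 = 0.2560

Final: 0.2560


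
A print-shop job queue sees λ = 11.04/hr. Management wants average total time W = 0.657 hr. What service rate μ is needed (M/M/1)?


W = 1/(μ−λ) ⇒ μ − λ = 1/W = 1/0.657 = 1.5221
μ = λ + 1/W = 11.04 + 1.5221 = 12.5621 per hr

Final: 12.5621 /hr


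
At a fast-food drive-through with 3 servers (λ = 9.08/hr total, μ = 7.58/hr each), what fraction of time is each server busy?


ρ = λ/(cμ) = 9.08/(3·7.58) = 9.08/22.74 = 0.3993

Final: 0.3993


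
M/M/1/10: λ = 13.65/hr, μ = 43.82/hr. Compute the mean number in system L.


ρ = 13.65/43.82 = 0.3115
L = ρ[1 − (K+1)ρ^K + Kρ^(K+1)] / [(1−ρ)(1−ρ^(K+1))]
Numerator: 0.3115·(1 − 11·0.000008602 + 10·0.000002680) = 0.311480
Denominator: (0.6885)·(0.999997) = 0.688497
L = 0.311480/0.688497 = 0.4524

Final: 0.4524


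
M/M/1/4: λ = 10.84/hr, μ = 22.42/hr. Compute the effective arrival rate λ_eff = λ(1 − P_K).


ρ = 0.4835; P_K = (1−ρ)ρ^4/(1−ρ^5) = 0.028992
λ_eff = λ(1 − P_K) = 10.84·(1 − 0.028992) = 10.84·0.971008 = 10.5257 /hr

Final: 10.5257 /hr


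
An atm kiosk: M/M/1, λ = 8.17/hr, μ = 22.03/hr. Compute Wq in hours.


ρ = 8.17/22.03 = 0.3709
Wq = ρ/(μ−λ) = 0.3709/(22.03 − 8.17) = 0.3709/13.86 = 0.02676 hr

Final: 0.02676 hr


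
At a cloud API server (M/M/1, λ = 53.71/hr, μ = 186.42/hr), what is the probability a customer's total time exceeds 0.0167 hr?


W ~ Exponential(μ−λ) for M/M/1.
μ − λ = 186.42 − 53.71 = 132.7100
P(W > t) = e^{−(μ−λ)t} = e^{−2.2163} = 0.109016

Final: 0.109016


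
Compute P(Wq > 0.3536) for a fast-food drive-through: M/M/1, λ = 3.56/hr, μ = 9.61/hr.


ρ = 3.56/9.61 = 0.3704
P(Wq > t) = ρ·e^{−(μ−λ)t} = 0.3704·e^{−2.1393}
= 0.3704·0.117740 = 0.043616

Final: 0.043616


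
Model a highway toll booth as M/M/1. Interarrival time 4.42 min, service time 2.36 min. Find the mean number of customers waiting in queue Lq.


λ = 60/4.42 = 13.5747 /hr
μ = 60/2.36 = 25.4237 /hr
ρ = λ/μ = 13.5747/25.4237 = 0.5339
Lq = ρ²/(1−ρ) = 0.2851/0.4661 = 0.6117

Final: 0.6117


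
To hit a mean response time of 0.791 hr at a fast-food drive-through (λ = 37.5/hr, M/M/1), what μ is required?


W = 1/(μ−λ) ⇒ μ − λ = 1/W = 1/0.791 = 1.2642
μ = λ + 1/W = 37.5 + 1.2642 = 38.7642 per hr

Final: 38.7642 /hr


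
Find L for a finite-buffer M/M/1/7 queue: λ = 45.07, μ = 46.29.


ρ = 45.07/46.29 = 0.9736
L = ρ[1 − (K+1)ρ^K + Kρ^(K+1)] / [(1−ρ)(1−ρ^(K+1))]
Numerator: 0.9736·(1 − 8·0.829474 + 7·0.807612) = 0.017036
Denominator: (0.02636)·(0.192388) = 0.005070
L = 0.017036/0.005070 = 3.3599

Final: 3.3599


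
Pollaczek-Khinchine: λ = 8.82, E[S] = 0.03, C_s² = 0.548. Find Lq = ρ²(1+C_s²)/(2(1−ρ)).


ρ = λ·E[S] = 8.82·0.03 = 0.2646
Lq = ρ²(1+C_s²)/(2(1−ρ)) = 0.07001·(1+0.548)/(2·0.7354)
= 0.07001·1.5480/1.4708 = 0.07369

Final: 0.07369


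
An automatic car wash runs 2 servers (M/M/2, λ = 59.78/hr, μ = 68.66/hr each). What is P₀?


a = λ/μ = 59.78/68.66 = 0.8707; ρ = a/c = 0.4353
Σ_{k=0}^{1} a^k/k! (terms k=0..1) = 1.00000 + 0.87067 = 1.87067
Tail: a^2/(2!(1−ρ)) = 0.75806/(2·0.5647) = 0.67125
P₀ = 1/(1.87067 + 0.67125) = 1/2.54191 = 0.393404

Final: 0.393404


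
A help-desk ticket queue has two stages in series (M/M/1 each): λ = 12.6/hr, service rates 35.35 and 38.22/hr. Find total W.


Each node sees arrival rate λ = 12.6/hr (tandem ⇒ throughput preserved).
W₁ = 1/(μ₁−λ) = 1/(35.35−12.6) = 0.04396 hr
W₂ = 1/(μ₂−λ) = 1/(38.22−12.6) = 0.03903 hr
W_total = W₁ + W₂ = 0.04396 + 0.03903 = 0.08299 hr

Final: 0.08299 hr


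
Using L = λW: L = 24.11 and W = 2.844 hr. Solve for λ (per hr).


λ = L/W = 24.11/2.844 = 8.4775 /hr

Final: 8.4775 /hr


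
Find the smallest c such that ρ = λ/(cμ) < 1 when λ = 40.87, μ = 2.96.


Stability requires cμ > λ ⇔ c > λ/μ.
λ/μ = 40.87/2.96 = 13.8074
Minimum integer c = ⌊13.8074⌋ + 1 = 14
Check: 14·2.96 = 41.44 > 40.87, while 13·2.96 = 38.48 ≤ 40.87

Final: 14 servers


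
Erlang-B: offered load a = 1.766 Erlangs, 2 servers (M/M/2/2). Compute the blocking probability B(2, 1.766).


B(c,a) = (a^c/c!) / Σ_{k=0}^{c} a^k/k!
a^2/2! = 1.559378
Σ terms (k=0..2): 1.00000 + 1.76600 + 1.55938 = 4.325378
B = 1.559378/4.325378 = 0.360518

Final: 0.360518


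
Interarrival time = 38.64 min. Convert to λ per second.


λ = 1/(interarrival time) in consistent units.
1 second = 0.0166667 min, so λ = 0.0166667/38.64 = 0.0004313 per second

Final: 0.0004313 /sec


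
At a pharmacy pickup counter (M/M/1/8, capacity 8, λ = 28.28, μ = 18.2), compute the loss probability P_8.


ρ = λ/μ = 28.28/18.2 = 1.5538
P_K = (1−ρ)ρ^K/(1−ρ^(K+1)) = (-0.5538·33.983189)/(1 − 52.804648)
= -18.821459/-51.804648 = 0.363316

Final: 0.363316


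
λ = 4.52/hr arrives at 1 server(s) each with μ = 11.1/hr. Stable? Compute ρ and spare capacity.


Total capacity cμ = 1·11.1 = 11.10/hr
ρ = λ/(cμ) = 4.52/11.10 = 0.4072
Stable ⇔ ρ < 1: YES
Spare capacity = cμ − λ = 11.10 − 4.52 = 6.58/hr

Final: ρ = 0.4072; stable; margin = 6.58/hr


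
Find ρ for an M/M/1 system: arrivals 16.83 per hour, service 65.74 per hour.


ρ = λ/μ = 16.83/65.74 = 0.2560

Final: 0.2560


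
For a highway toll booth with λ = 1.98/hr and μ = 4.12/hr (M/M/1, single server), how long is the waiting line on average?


ρ = 1.98/4.12 = 0.4806
Lq = ρ²/(1−ρ) = 0.2310/0.5194 = 0.4447

Final: 0.4447


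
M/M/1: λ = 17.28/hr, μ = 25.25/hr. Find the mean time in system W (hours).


W = 1/(μ−λ) = 1/(25.25 − 17.28) = 1/7.97 = 0.1255 hr

Final: 0.1255 hr


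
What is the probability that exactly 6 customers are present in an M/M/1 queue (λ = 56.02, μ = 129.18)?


ρ = 56.02/129.18 = 0.4337
P_n = (1−ρ)·ρ^n = (1 − 0.4337)·0.4337^6 = 0.5663·0.006651 = 0.003767

Final: 0.003767


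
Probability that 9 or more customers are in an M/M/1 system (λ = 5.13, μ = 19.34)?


ρ = 5.13/19.34 = 0.2653
P(N ≥ n) = ρ^n = 0.2653^9 = 0.000006501

Final: 0.000006501


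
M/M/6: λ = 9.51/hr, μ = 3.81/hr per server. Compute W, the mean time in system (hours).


a = 2.4961; ρ = 0.4160; P₀ = 0.081947
Lq = P₀·a^c·ρ/(c!(1−ρ)²) = 0.03358
Wq = Lq/λ = 0.03358/9.51 = 0.003531 hr
W = Wq + 1/μ = 0.003531 + 0.26247 = 0.26600 hr

Final: 0.26600 hr


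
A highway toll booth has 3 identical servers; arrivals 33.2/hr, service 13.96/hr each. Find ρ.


ρ = λ/(cμ) = 33.2/(3·13.96) = 33.2/41.88 = 0.7927

Final: 0.7927


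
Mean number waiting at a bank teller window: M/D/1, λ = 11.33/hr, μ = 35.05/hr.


ρ = 11.33/35.05 = 0.3233
M/D/1: Lq = ρ²/(2(1−ρ)) = 0.1045/(2·0.6767) = 0.07720

Final: 0.07720


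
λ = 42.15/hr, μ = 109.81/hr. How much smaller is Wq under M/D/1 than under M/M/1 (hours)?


ρ = 42.15/109.81 = 0.3838
Wq(M/M/1) = ρ/(μ−λ) = 0.3838/67.66 = 0.005673 hr
Wq(M/D/1) = ρ/(2(μ−λ)) = 0.002837 hr
Savings = 0.005673 − 0.002837 = 0.002837 hr

Final: 0.002837 hr


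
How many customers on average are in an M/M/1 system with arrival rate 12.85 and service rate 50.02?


ρ = λ/μ = 12.85/50.02 = 0.2569
L = ρ/(1−ρ) = 0.2569/(1 − 0.2569) = 0.2569/0.7431 = 0.3457

Final: 0.3457


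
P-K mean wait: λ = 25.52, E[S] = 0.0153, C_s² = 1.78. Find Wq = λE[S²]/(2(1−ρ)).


ρ = λ·E[S] = 25.52·0.0153 = 0.3905
E[S²] = E[S]²(1+C_s²) = 0.0153²·(1+1.78) = 0.0006508
Wq = λ·E[S²]/(2(1−ρ)) = 25.52·0.0006508/(2·0.6095) = 0.01362 hr

Final: 0.01362 hr


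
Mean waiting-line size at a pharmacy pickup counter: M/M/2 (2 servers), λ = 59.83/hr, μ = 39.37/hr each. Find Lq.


a = λ/μ = 1.5197; ρ = a/2 = 0.7598
P₀ = 0.136465
Lq = P₀·a^c·ρ / (c!·(1−ρ)²) = 0.136465·2.30944·0.7598/(2·0.05768)
= 2.07602

Final: 2.07602


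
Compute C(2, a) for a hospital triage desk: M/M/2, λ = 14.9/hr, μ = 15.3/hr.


a = λ/μ = 0.9739; ρ = a/2 = 0.4869
P₀ = 0.345055 (from M/M/c formula)
C(c,a) = [a^c/(c!(1−ρ))]·P₀ = [0.94840/(2·0.5131)]·0.345055
= 0.92423·0.345055 = 0.318911

Final: 0.318911


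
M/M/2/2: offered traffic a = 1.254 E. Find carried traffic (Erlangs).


B(2,1.254) = 0.258616 (Erlang-B)
Carried load = a(1 − B) = 1.254·(1 − 0.258616) = 1.254·0.741384 = 0.9297 E

Final: 0.9297 Erlangs


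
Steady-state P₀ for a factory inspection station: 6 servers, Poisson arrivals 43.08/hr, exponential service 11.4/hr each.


a = λ/μ = 43.08/11.4 = 3.7789; ρ = a/c = 0.6298
Σ_{k=0}^{5} a^k/k! (terms k=0..5) = 1.00000 + 3.77895 + 7.14022 + 8.99417 + 8.49713 + 6.42204 = 35.83251
Tail: a^6/(6!(1−ρ)) = 2912.22590/(720·0.3702) = 10.92660
P₀ = 1/(35.83251 + 10.92660) = 1/46.75911 = 0.021386

Final: 0.021386


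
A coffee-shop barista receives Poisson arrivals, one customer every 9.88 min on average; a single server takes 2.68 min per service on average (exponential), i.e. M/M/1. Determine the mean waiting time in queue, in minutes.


λ = 60/9.88 = 6.0729 /hr
μ = 60/2.68 = 22.3881 /hr
ρ = λ/μ = 6.0729/22.3881 = 0.2713
Wq = ρ/(μ−λ) = 0.2713/(22.3881−6.0729) = 0.01663 hr
In minutes: 0.01663·60 = 0.9976 min

Final: 0.9976 min


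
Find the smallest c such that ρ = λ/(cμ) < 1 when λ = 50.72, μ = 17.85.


Stability requires cμ > λ ⇔ c > λ/μ.
λ/μ = 50.72/17.85 = 2.8415
Minimum integer c = ⌊2.8415⌋ + 1 = 3
Check: 3·17.85 = 53.55 > 50.72, while 2·17.85 = 35.70 ≤ 50.72

Final: 3 servers


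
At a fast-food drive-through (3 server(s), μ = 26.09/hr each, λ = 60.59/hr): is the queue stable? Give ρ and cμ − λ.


Total capacity cμ = 3·26.09 = 78.27/hr
ρ = λ/(cμ) = 60.59/78.27 = 0.7741
Stable ⇔ ρ < 1: YES
Spare capacity = cμ − λ = 78.27 − 60.59 = 17.68/hr

Final: ρ = 0.7741; stable; margin = 17.68/hr


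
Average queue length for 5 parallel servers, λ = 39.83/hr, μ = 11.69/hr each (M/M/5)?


a = λ/μ = 3.4072; ρ = a/5 = 0.6814
P₀ = 0.029044
Lq = P₀·a^c·ρ / (c!·(1−ρ)²) = 0.029044·459.17578·0.6814/(120·0.10148)
= 0.74625

Final: 0.74625


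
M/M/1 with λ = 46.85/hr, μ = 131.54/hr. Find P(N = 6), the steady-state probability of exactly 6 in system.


ρ = 46.85/131.54 = 0.3562
P_n = (1−ρ)·ρ^n = (1 − 0.3562)·0.3562^6 = 0.6438·0.002041 = 0.001314

Final: 0.001314


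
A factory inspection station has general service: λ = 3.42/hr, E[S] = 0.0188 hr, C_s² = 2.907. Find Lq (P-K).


ρ = λ·E[S] = 3.42·0.0188 = 0.06430
Lq = ρ²(1+C_s²)/(2(1−ρ)) = 0.004134·(1+2.907)/(2·0.9357)
= 0.004134·3.9070/1.8714 = 0.008631

Final: 0.008631


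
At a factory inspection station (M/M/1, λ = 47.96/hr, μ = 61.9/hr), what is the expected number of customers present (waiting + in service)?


ρ = λ/μ = 47.96/61.9 = 0.7748
L = ρ/(1−ρ) = 0.7748/(1 − 0.7748) = 0.7748/0.2252 = 3.4405

Final: 3.4405


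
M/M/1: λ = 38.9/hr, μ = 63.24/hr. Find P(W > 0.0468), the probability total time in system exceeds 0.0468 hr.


W ~ Exponential(μ−λ) for M/M/1.
μ − λ = 63.24 − 38.9 = 24.3400
P(W > t) = e^{−(μ−λ)t} = e^{−1.1391} = 0.320103

Final: 0.320103


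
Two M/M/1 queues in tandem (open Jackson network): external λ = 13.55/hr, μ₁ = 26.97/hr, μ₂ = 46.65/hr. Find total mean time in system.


Each node sees arrival rate λ = 13.55/hr (tandem ⇒ throughput preserved).
W₁ = 1/(μ₁−λ) = 1/(26.97−13.55) = 0.07452 hr
W₂ = 1/(μ₂−λ) = 1/(46.65−13.55) = 0.03021 hr
W_total = W₁ + W₂ = 0.07452 + 0.03021 = 0.10473 hr

Final: 0.10473 hr


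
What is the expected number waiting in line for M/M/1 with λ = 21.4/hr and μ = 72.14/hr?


ρ = 21.4/72.14 = 0.2966
Lq = ρ²/(1−ρ) = 0.08800/0.7034 = 0.1251

Final: 0.1251


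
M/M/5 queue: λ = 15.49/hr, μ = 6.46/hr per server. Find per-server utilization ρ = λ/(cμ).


ρ = λ/(cμ) = 15.49/(5·6.46) = 15.49/32.30 = 0.4796

Final: 0.4796


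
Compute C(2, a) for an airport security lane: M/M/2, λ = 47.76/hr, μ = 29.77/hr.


a = λ/μ = 1.6043; ρ = a/2 = 0.8021
P₀ = 0.109786 (from M/M/c formula)
C(c,a) = [a^c/(c!(1−ρ))]·P₀ = [2.57378/(2·0.1979)]·0.109786
= 6.50436·0.109786 = 0.714085

Final: 0.714085


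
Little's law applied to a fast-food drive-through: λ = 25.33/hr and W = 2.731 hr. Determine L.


L = λW = 25.33·2.731 = 69.1762

Final: 69.1762


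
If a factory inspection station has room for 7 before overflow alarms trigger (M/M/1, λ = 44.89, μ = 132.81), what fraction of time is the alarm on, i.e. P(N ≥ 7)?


ρ = 44.89/132.81 = 0.3380
P(N ≥ n) = ρ^n = 0.3380^7 = 0.0005040

Final: 0.0005040


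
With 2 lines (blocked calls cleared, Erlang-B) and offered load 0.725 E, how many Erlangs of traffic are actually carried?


B(2,0.725) = 0.132212 (Erlang-B)
Carried load = a(1 − B) = 0.725·(1 − 0.132212) = 0.725·0.867788 = 0.6291 E

Final: 0.6291 Erlangs


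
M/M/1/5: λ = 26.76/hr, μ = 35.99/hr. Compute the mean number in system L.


ρ = 26.76/35.99 = 0.7435
L = ρ[1 − (K+1)ρ^K + Kρ^(K+1)] / [(1−ρ)(1−ρ^(K+1))]
Numerator: 0.7435·(1 − 6·0.227259 + 5·0.168976) = 0.357885
Denominator: (0.2565)·(0.831024) = 0.213124
L = 0.357885/0.213124 = 1.6792

Final: 1.6792


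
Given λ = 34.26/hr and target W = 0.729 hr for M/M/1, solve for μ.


W = 1/(μ−λ) ⇒ μ − λ = 1/W = 1/0.729 = 1.3717
μ = λ + 1/W = 34.26 + 1.3717 = 35.6317 per hr

Final: 35.6317 /hr


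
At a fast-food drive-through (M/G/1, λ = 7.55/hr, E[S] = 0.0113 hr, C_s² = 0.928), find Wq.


ρ = λ·E[S] = 7.55·0.0113 = 0.08531
E[S²] = E[S]²(1+C_s²) = 0.0113²·(1+0.928) = 0.0002462
Wq = λ·E[S²]/(2(1−ρ)) = 7.55·0.0002462/(2·0.9147) = 0.001016 hr

Final: 0.001016 hr


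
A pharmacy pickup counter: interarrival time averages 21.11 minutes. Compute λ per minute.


λ = 1/(interarrival time) in consistent units.
1 minute = 1 min, so λ = 1/21.11 = 0.04737 per minute

Final: 0.04737 /min


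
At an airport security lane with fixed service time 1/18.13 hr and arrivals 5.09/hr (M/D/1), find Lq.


ρ = 5.09/18.13 = 0.2808
M/D/1: Lq = ρ²/(2(1−ρ)) = 0.07882/(2·0.7192) = 0.05479

Final: 0.05479


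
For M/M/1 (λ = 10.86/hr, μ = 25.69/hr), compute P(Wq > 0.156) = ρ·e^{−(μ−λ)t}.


ρ = 10.86/25.69 = 0.4227
P(Wq > t) = ρ·e^{−(μ−λ)t} = 0.4227·e^{−2.3135}
= 0.4227·0.098916 = 0.041815

Final: 0.041815


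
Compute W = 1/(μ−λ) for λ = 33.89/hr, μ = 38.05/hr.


W = 1/(μ−λ) = 1/(38.05 − 33.89) = 1/4.16 = 0.2404 hr

Final: 0.2404 hr


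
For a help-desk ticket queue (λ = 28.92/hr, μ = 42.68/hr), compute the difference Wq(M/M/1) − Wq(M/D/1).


ρ = 28.92/42.68 = 0.6776
Wq(M/M/1) = ρ/(μ−λ) = 0.6776/13.76 = 0.04924 hr
Wq(M/D/1) = ρ/(2(μ−λ)) = 0.02462 hr
Savings = 0.04924 − 0.02462 = 0.02462 hr

Final: 0.02462 hr


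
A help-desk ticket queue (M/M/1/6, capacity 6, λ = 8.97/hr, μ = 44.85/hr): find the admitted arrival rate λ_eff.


ρ = 0.2000; P_K = (1−ρ)ρ^6/(1−ρ^7) = 0.00005120
λ_eff = λ(1 − P_K) = 8.97·(1 − 0.00005120) = 8.97·0.999949 = 8.9695 /hr

Final: 8.9695 /hr


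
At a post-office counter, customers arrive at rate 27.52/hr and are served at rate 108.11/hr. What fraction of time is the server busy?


ρ = λ/μ = 27.52/108.11 = 0.2546

Final: 0.2546


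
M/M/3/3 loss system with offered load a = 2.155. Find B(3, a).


B(c,a) = (a^c/c!) / Σ_{k=0}^{c} a^k/k!
a^3/3! = 1.667979
Σ terms (k=0..3): 1.00000 + 2.15500 + 2.32201 + 1.66798 = 7.144991
B = 1.667979/7.144991 = 0.233447

Final: 0.233447


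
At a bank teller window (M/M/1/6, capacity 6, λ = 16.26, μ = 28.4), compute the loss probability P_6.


ρ = λ/μ = 16.26/28.4 = 0.5725
P_K = (1−ρ)ρ^K/(1−ρ^(K+1)) = (0.4275·0.035222)/(1 − 0.020166)
= 0.015056/0.979834 = 0.015366

Final: 0.015366


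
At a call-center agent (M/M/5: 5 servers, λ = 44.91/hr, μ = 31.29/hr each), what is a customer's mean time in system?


a = 1.4353; ρ = 0.2871; P₀ = 0.237749
Lq = P₀·a^c·ρ/(c!(1−ρ)²) = 0.006815
Wq = Lq/λ = 0.006815/44.91 = 0.0001518 hr
W = Wq + 1/μ = 0.0001518 + 0.03196 = 0.03211 hr

Final: 0.03211 hr


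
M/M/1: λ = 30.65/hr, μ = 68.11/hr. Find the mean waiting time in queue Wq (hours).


ρ = 30.65/68.11 = 0.4500
Wq = ρ/(μ−λ) = 0.4500/(68.11 − 30.65) = 0.4500/37.46 = 0.01201 hr

Final: 0.01201 hr


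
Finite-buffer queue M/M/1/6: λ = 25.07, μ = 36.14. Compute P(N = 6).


ρ = λ/μ = 25.07/36.14 = 0.6937
P_K = (1−ρ)ρ^K/(1−ρ^(K+1)) = (0.3063·0.111429)/(1 − 0.077297)
= 0.034132/0.922703 = 0.036991

Final: 0.036991


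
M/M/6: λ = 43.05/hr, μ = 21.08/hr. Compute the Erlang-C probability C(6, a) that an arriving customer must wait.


a = λ/μ = 2.0422; ρ = a/6 = 0.3404
P₀ = 0.129523 (from M/M/c formula)
C(c,a) = [a^c/(c!(1−ρ))]·P₀ = [72.54630/(720·0.6596)]·0.129523
= 0.15275·0.129523 = 0.019785

Final: 0.019785


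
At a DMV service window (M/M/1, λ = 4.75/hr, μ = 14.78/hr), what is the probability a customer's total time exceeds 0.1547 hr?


W ~ Exponential(μ−λ) for M/M/1.
μ − λ = 14.78 − 4.75 = 10.0300
P(W > t) = e^{−(μ−λ)t} = e^{−1.5516} = 0.211900

Final: 0.211900


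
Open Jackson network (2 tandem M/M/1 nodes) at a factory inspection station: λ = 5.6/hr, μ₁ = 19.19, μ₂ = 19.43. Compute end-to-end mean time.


Each node sees arrival rate λ = 5.6/hr (tandem ⇒ throughput preserved).
W₁ = 1/(μ₁−λ) = 1/(19.19−5.6) = 0.07358 hr
W₂ = 1/(μ₂−λ) = 1/(19.43−5.6) = 0.07231 hr
W_total = W₁ + W₂ = 0.07358 + 0.07231 = 0.14589 hr

Final: 0.14589 hr


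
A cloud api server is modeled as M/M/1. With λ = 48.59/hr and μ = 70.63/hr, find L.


ρ = λ/μ = 48.59/70.63 = 0.6880
L = ρ/(1−ρ) = 0.6880/(1 − 0.6880) = 0.6880/0.3120 = 2.2046

Final: 2.2046


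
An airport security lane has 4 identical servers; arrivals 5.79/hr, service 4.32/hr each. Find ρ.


ρ = λ/(cμ) = 5.79/(4·4.32) = 5.79/17.28 = 0.3351

Final: 0.3351


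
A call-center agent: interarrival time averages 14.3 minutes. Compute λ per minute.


λ = 1/(interarrival time) in consistent units.
1 minute = 1 min, so λ = 1/14.3 = 0.06993 per minute

Final: 0.06993 /min


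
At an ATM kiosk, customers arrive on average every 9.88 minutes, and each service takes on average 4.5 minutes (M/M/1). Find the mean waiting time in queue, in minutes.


λ = 60/9.88 = 6.0729 /hr
μ = 60/4.5 = 13.3333 /hr
ρ = λ/μ = 6.0729/13.3333 = 0.4555
Wq = ρ/(μ−λ) = 0.4555/(13.3333−6.0729) = 0.06273 hr
In minutes: 0.06273·60 = 3.764 min

Final: 3.764 min


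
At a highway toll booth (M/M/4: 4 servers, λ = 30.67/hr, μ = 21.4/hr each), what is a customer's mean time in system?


a = 1.4332; ρ = 0.3583; P₀ = 0.236701
Lq = P₀·a^c·ρ/(c!(1−ρ)²) = 0.03620
Wq = Lq/λ = 0.03620/30.67 = 0.001180 hr
W = Wq + 1/μ = 0.001180 + 0.04673 = 0.04791 hr

Final: 0.04791 hr
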